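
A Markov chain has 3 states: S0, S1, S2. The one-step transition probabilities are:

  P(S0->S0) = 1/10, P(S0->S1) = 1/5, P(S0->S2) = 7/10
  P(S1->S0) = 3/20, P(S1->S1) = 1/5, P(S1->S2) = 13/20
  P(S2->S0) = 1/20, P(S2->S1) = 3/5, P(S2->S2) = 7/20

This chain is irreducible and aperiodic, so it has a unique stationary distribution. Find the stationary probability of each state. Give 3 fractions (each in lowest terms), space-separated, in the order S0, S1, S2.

The stationary distribution satisfies pi = pi * P, i.e.:
  pi_S0 = 1/10*pi_S0 + 3/20*pi_S1 + 1/20*pi_S2
  pi_S1 = 1/5*pi_S0 + 1/5*pi_S1 + 3/5*pi_S2
  pi_S2 = 7/10*pi_S0 + 13/20*pi_S1 + 7/20*pi_S2
with normalization: pi_S0 + pi_S1 + pi_S2 = 1.

Using the first 2 balance equations plus normalization, the linear system A*pi = b is:
  [-9/10, 3/20, 1/20] . pi = 0
  [1/5, -4/5, 3/5] . pi = 0
  [1, 1, 1] . pi = 1

Solving yields:
  pi_S0 = 13/137
  pi_S1 = 55/137
  pi_S2 = 69/137

Verification (pi * P):
  13/137*1/10 + 55/137*3/20 + 69/137*1/20 = 13/137 = pi_S0  (ok)
  13/137*1/5 + 55/137*1/5 + 69/137*3/5 = 55/137 = pi_S1  (ok)
  13/137*7/10 + 55/137*13/20 + 69/137*7/20 = 69/137 = pi_S2  (ok)

Answer: 13/137 55/137 69/137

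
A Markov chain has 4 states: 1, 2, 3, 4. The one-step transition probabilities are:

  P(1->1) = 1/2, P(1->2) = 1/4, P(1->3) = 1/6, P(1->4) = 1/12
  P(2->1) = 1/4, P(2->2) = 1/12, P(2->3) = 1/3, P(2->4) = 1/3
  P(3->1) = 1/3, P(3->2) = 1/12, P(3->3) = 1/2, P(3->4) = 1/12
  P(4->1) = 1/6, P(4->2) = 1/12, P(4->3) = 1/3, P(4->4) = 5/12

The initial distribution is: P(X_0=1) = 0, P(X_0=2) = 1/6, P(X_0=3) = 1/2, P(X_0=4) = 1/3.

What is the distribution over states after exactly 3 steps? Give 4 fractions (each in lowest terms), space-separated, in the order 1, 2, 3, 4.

Answer: 1801/5184 359/2592 73/216 913/5184

Derivation:
Propagating the distribution step by step (d_{t+1} = d_t * P):
d_0 = (1=0, 2=1/6, 3=1/2, 4=1/3)
  d_1[1] = 0*1/2 + 1/6*1/4 + 1/2*1/3 + 1/3*1/6 = 19/72
  d_1[2] = 0*1/4 + 1/6*1/12 + 1/2*1/12 + 1/3*1/12 = 1/12
  d_1[3] = 0*1/6 + 1/6*1/3 + 1/2*1/2 + 1/3*1/3 = 5/12
  d_1[4] = 0*1/12 + 1/6*1/3 + 1/2*1/12 + 1/3*5/12 = 17/72
d_1 = (1=19/72, 2=1/12, 3=5/12, 4=17/72)
  d_2[1] = 19/72*1/2 + 1/12*1/4 + 5/12*1/3 + 17/72*1/6 = 143/432
  d_2[2] = 19/72*1/4 + 1/12*1/12 + 5/12*1/12 + 17/72*1/12 = 55/432
  d_2[3] = 19/72*1/6 + 1/12*1/3 + 5/12*1/2 + 17/72*1/3 = 155/432
  d_2[4] = 19/72*1/12 + 1/12*1/3 + 5/12*1/12 + 17/72*5/12 = 79/432
d_2 = (1=143/432, 2=55/432, 3=155/432, 4=79/432)
  d_3[1] = 143/432*1/2 + 55/432*1/4 + 155/432*1/3 + 79/432*1/6 = 1801/5184
  d_3[2] = 143/432*1/4 + 55/432*1/12 + 155/432*1/12 + 79/432*1/12 = 359/2592
  d_3[3] = 143/432*1/6 + 55/432*1/3 + 155/432*1/2 + 79/432*1/3 = 73/216
  d_3[4] = 143/432*1/12 + 55/432*1/3 + 155/432*1/12 + 79/432*5/12 = 913/5184
d_3 = (1=1801/5184, 2=359/2592, 3=73/216, 4=913/5184)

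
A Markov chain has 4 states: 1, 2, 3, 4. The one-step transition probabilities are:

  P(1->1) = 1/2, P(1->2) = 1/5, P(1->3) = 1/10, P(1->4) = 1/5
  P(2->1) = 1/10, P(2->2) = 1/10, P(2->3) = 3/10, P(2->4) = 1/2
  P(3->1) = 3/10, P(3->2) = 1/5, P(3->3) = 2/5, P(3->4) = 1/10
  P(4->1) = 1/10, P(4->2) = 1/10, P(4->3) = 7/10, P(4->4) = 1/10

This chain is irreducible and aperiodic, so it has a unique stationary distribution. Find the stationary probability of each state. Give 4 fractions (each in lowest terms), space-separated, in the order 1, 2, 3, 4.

The stationary distribution satisfies pi = pi * P, i.e.:
  pi_1 = 1/2*pi_1 + 1/10*pi_2 + 3/10*pi_3 + 1/10*pi_4
  pi_2 = 1/5*pi_1 + 1/10*pi_2 + 1/5*pi_3 + 1/10*pi_4
  pi_3 = 1/10*pi_1 + 3/10*pi_2 + 2/5*pi_3 + 7/10*pi_4
  pi_4 = 1/5*pi_1 + 1/2*pi_2 + 1/10*pi_3 + 1/10*pi_4
with normalization: pi_1 + pi_2 + pi_3 + pi_4 = 1.

Using the first 3 balance equations plus normalization, the linear system A*pi = b is:
  [-1/2, 1/10, 3/10, 1/10] . pi = 0
  [1/5, -9/10, 1/5, 1/10] . pi = 0
  [1/10, 3/10, -3/5, 7/10] . pi = 0
  [1, 1, 1, 1] . pi = 1

Solving yields:
  pi_1 = 133/466
  pi_2 = 153/932
  pi_3 = 83/233
  pi_4 = 181/932

Verification (pi * P):
  133/466*1/2 + 153/932*1/10 + 83/233*3/10 + 181/932*1/10 = 133/466 = pi_1  (ok)
  133/466*1/5 + 153/932*1/10 + 83/233*1/5 + 181/932*1/10 = 153/932 = pi_2  (ok)
  133/466*1/10 + 153/932*3/10 + 83/233*2/5 + 181/932*7/10 = 83/233 = pi_3  (ok)
  133/466*1/5 + 153/932*1/2 + 83/233*1/10 + 181/932*1/10 = 181/932 = pi_4  (ok)

Answer: 133/466 153/932 83/233 181/932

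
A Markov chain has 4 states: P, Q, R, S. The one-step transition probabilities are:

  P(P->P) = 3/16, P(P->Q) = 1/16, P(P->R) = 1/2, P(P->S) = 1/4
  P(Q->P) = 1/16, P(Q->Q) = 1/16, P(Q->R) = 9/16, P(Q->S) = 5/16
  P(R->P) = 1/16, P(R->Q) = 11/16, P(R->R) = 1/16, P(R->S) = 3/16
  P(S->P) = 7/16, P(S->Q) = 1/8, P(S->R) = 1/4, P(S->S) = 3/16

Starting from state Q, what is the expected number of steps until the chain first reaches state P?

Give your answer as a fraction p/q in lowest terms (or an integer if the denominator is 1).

Answer: 3376/517

Derivation:
Let h_i = expected steps to first reach P from state i.
Boundary: h_P = 0.
First-step equations for the other states:
  h_Q = 1 + 1/16*h_P + 1/16*h_Q + 9/16*h_R + 5/16*h_S
  h_R = 1 + 1/16*h_P + 11/16*h_Q + 1/16*h_R + 3/16*h_S
  h_S = 1 + 7/16*h_P + 1/8*h_Q + 1/4*h_R + 3/16*h_S

Substituting h_P = 0 and rearranging gives the linear system (I - Q) h = 1:
  [15/16, -9/16, -5/16] . (h_Q, h_R, h_S) = 1
  [-11/16, 15/16, -3/16] . (h_Q, h_R, h_S) = 1
  [-1/8, -1/4, 13/16] . (h_Q, h_R, h_S) = 1

Solving yields:
  h_Q = 3376/517
  h_R = 3472/517
  h_S = 2224/517

Starting state is Q, so the expected hitting time is h_Q = 3376/517.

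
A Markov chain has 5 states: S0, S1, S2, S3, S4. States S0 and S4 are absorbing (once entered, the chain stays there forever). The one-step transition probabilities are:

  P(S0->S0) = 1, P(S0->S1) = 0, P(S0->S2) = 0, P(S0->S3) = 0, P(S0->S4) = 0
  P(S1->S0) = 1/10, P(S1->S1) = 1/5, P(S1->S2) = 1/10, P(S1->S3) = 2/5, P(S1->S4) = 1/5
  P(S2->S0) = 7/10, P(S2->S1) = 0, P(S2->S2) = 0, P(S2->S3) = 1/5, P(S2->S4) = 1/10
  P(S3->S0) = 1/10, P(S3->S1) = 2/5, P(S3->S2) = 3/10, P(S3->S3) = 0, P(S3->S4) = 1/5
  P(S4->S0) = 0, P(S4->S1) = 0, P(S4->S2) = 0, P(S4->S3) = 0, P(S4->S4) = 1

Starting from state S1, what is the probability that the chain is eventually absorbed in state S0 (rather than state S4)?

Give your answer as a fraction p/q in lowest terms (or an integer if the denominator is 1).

Answer: 145/292

Derivation:
Let a_i = P(absorbed in S0 | start in state i).
Boundary conditions: a_S0 = 1, a_S4 = 0.
For each transient state i, a_i = sum_j P(i->j) * a_j:
  a_S1 = 1/10*a_S0 + 1/5*a_S1 + 1/10*a_S2 + 2/5*a_S3 + 1/5*a_S4
  a_S2 = 7/10*a_S0 + 0*a_S1 + 0*a_S2 + 1/5*a_S3 + 1/10*a_S4
  a_S3 = 1/10*a_S0 + 2/5*a_S1 + 3/10*a_S2 + 0*a_S3 + 1/5*a_S4

Substituting a_S0 = 1 and a_S4 = 0, rearrange to (I - Q) a = r where r[i] = P(i -> S0):
  [4/5, -1/10, -2/5] . (a_S1, a_S2, a_S3) = 1/10
  [0, 1, -1/5] . (a_S1, a_S2, a_S3) = 7/10
  [-2/5, -3/10, 1] . (a_S1, a_S2, a_S3) = 1/10

Solving yields:
  a_S1 = 145/292
  a_S2 = 59/73
  a_S3 = 79/146

Starting state is S1, so the absorption probability is a_S1 = 145/292.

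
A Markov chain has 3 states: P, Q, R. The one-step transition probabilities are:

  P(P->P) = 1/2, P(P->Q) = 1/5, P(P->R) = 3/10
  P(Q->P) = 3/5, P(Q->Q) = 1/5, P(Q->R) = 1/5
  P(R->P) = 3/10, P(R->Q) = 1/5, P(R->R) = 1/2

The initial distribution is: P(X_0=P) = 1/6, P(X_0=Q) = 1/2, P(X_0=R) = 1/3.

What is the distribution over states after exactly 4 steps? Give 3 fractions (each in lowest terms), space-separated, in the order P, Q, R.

Propagating the distribution step by step (d_{t+1} = d_t * P):
d_0 = (P=1/6, Q=1/2, R=1/3)
  d_1[P] = 1/6*1/2 + 1/2*3/5 + 1/3*3/10 = 29/60
  d_1[Q] = 1/6*1/5 + 1/2*1/5 + 1/3*1/5 = 1/5
  d_1[R] = 1/6*3/10 + 1/2*1/5 + 1/3*1/2 = 19/60
d_1 = (P=29/60, Q=1/5, R=19/60)
  d_2[P] = 29/60*1/2 + 1/5*3/5 + 19/60*3/10 = 137/300
  d_2[Q] = 29/60*1/5 + 1/5*1/5 + 19/60*1/5 = 1/5
  d_2[R] = 29/60*3/10 + 1/5*1/5 + 19/60*1/2 = 103/300
d_2 = (P=137/300, Q=1/5, R=103/300)
  d_3[P] = 137/300*1/2 + 1/5*3/5 + 103/300*3/10 = 677/1500
  d_3[Q] = 137/300*1/5 + 1/5*1/5 + 103/300*1/5 = 1/5
  d_3[R] = 137/300*3/10 + 1/5*1/5 + 103/300*1/2 = 523/1500
d_3 = (P=677/1500, Q=1/5, R=523/1500)
  d_4[P] = 677/1500*1/2 + 1/5*3/5 + 523/1500*3/10 = 3377/7500
  d_4[Q] = 677/1500*1/5 + 1/5*1/5 + 523/1500*1/5 = 1/5
  d_4[R] = 677/1500*3/10 + 1/5*1/5 + 523/1500*1/2 = 2623/7500
d_4 = (P=3377/7500, Q=1/5, R=2623/7500)

Answer: 3377/7500 1/5 2623/7500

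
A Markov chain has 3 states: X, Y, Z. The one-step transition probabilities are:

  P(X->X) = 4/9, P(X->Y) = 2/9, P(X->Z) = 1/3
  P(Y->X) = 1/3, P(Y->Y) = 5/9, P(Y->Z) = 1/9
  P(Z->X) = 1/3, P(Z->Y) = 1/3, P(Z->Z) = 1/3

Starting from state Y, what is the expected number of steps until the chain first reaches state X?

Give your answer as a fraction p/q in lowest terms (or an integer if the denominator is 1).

Let h_i = expected steps to first reach X from state i.
Boundary: h_X = 0.
First-step equations for the other states:
  h_Y = 1 + 1/3*h_X + 5/9*h_Y + 1/9*h_Z
  h_Z = 1 + 1/3*h_X + 1/3*h_Y + 1/3*h_Z

Substituting h_X = 0 and rearranging gives the linear system (I - Q) h = 1:
  [4/9, -1/9] . (h_Y, h_Z) = 1
  [-1/3, 2/3] . (h_Y, h_Z) = 1

Solving yields:
  h_Y = 3
  h_Z = 3

Starting state is Y, so the expected hitting time is h_Y = 3.

Answer: 3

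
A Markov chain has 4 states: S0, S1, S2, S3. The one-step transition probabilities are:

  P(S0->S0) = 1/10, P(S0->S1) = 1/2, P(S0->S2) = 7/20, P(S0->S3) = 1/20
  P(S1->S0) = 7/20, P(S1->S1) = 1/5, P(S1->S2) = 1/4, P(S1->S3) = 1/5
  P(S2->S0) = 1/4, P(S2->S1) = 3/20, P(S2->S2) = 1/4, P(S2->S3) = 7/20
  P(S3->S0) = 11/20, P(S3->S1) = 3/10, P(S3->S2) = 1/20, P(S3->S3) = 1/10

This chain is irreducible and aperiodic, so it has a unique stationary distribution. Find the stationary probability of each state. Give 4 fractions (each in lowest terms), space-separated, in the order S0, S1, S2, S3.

Answer: 839/2907 3395/11628 1417/5814 227/1292

Derivation:
The stationary distribution satisfies pi = pi * P, i.e.:
  pi_S0 = 1/10*pi_S0 + 7/20*pi_S1 + 1/4*pi_S2 + 11/20*pi_S3
  pi_S1 = 1/2*pi_S0 + 1/5*pi_S1 + 3/20*pi_S2 + 3/10*pi_S3
  pi_S2 = 7/20*pi_S0 + 1/4*pi_S1 + 1/4*pi_S2 + 1/20*pi_S3
  pi_S3 = 1/20*pi_S0 + 1/5*pi_S1 + 7/20*pi_S2 + 1/10*pi_S3
with normalization: pi_S0 + pi_S1 + pi_S2 + pi_S3 = 1.

Using the first 3 balance equations plus normalization, the linear system A*pi = b is:
  [-9/10, 7/20, 1/4, 11/20] . pi = 0
  [1/2, -4/5, 3/20, 3/10] . pi = 0
  [7/20, 1/4, -3/4, 1/20] . pi = 0
  [1, 1, 1, 1] . pi = 1

Solving yields:
  pi_S0 = 839/2907
  pi_S1 = 3395/11628
  pi_S2 = 1417/5814
  pi_S3 = 227/1292

Verification (pi * P):
  839/2907*1/10 + 3395/11628*7/20 + 1417/5814*1/4 + 227/1292*11/20 = 839/2907 = pi_S0  (ok)
  839/2907*1/2 + 3395/11628*1/5 + 1417/5814*3/20 + 227/1292*3/10 = 3395/11628 = pi_S1  (ok)
  839/2907*7/20 + 3395/11628*1/4 + 1417/5814*1/4 + 227/1292*1/20 = 1417/5814 = pi_S2  (ok)
  839/2907*1/20 + 3395/11628*1/5 + 1417/5814*7/20 + 227/1292*1/10 = 227/1292 = pi_S3  (ok)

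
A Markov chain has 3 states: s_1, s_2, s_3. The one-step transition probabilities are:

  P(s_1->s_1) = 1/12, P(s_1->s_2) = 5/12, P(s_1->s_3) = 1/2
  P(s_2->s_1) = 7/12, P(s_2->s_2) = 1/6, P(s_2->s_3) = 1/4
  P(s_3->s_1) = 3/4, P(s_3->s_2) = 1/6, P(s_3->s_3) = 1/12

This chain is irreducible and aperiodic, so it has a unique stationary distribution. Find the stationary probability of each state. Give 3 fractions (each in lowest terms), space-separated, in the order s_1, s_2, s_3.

The stationary distribution satisfies pi = pi * P, i.e.:
  pi_s_1 = 1/12*pi_s_1 + 7/12*pi_s_2 + 3/4*pi_s_3
  pi_s_2 = 5/12*pi_s_1 + 1/6*pi_s_2 + 1/6*pi_s_3
  pi_s_3 = 1/2*pi_s_1 + 1/4*pi_s_2 + 1/12*pi_s_3
with normalization: pi_s_1 + pi_s_2 + pi_s_3 = 1.

Using the first 2 balance equations plus normalization, the linear system A*pi = b is:
  [-11/12, 7/12, 3/4] . pi = 0
  [5/12, -5/6, 1/6] . pi = 0
  [1, 1, 1] . pi = 1

Solving yields:
  pi_s_1 = 52/123
  pi_s_2 = 67/246
  pi_s_3 = 25/82

Verification (pi * P):
  52/123*1/12 + 67/246*7/12 + 25/82*3/4 = 52/123 = pi_s_1  (ok)
  52/123*5/12 + 67/246*1/6 + 25/82*1/6 = 67/246 = pi_s_2  (ok)
  52/123*1/2 + 67/246*1/4 + 25/82*1/12 = 25/82 = pi_s_3  (ok)

Answer: 52/123 67/246 25/82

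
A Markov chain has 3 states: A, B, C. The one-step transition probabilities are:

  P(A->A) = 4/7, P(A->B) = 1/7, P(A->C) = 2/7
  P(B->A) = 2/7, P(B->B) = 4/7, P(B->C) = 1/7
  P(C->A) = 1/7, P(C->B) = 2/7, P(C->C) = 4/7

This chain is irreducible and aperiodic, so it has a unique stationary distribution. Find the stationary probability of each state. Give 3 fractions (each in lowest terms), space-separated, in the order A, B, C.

Answer: 1/3 1/3 1/3

Derivation:
The stationary distribution satisfies pi = pi * P, i.e.:
  pi_A = 4/7*pi_A + 2/7*pi_B + 1/7*pi_C
  pi_B = 1/7*pi_A + 4/7*pi_B + 2/7*pi_C
  pi_C = 2/7*pi_A + 1/7*pi_B + 4/7*pi_C
with normalization: pi_A + pi_B + pi_C = 1.

Using the first 2 balance equations plus normalization, the linear system A*pi = b is:
  [-3/7, 2/7, 1/7] . pi = 0
  [1/7, -3/7, 2/7] . pi = 0
  [1, 1, 1] . pi = 1

Solving yields:
  pi_A = 1/3
  pi_B = 1/3
  pi_C = 1/3

Verification (pi * P):
  1/3*4/7 + 1/3*2/7 + 1/3*1/7 = 1/3 = pi_A  (ok)
  1/3*1/7 + 1/3*4/7 + 1/3*2/7 = 1/3 = pi_B  (ok)
  1/3*2/7 + 1/3*1/7 + 1/3*4/7 = 1/3 = pi_C  (ok)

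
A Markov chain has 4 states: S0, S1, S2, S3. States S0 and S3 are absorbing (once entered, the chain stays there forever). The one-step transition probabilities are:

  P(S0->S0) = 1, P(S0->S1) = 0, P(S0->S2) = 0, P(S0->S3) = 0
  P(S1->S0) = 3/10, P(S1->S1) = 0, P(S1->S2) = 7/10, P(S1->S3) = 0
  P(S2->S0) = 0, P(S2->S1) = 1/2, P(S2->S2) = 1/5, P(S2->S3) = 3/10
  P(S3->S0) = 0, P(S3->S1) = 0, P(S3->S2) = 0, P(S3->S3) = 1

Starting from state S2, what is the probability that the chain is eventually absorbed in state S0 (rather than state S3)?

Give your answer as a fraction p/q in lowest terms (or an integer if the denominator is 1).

Answer: 1/3

Derivation:
Let a_i = P(absorbed in S0 | start in state i).
Boundary conditions: a_S0 = 1, a_S3 = 0.
For each transient state i, a_i = sum_j P(i->j) * a_j:
  a_S1 = 3/10*a_S0 + 0*a_S1 + 7/10*a_S2 + 0*a_S3
  a_S2 = 0*a_S0 + 1/2*a_S1 + 1/5*a_S2 + 3/10*a_S3

Substituting a_S0 = 1 and a_S3 = 0, rearrange to (I - Q) a = r where r[i] = P(i -> S0):
  [1, -7/10] . (a_S1, a_S2) = 3/10
  [-1/2, 4/5] . (a_S1, a_S2) = 0

Solving yields:
  a_S1 = 8/15
  a_S2 = 1/3

Starting state is S2, so the absorption probability is a_S2 = 1/3.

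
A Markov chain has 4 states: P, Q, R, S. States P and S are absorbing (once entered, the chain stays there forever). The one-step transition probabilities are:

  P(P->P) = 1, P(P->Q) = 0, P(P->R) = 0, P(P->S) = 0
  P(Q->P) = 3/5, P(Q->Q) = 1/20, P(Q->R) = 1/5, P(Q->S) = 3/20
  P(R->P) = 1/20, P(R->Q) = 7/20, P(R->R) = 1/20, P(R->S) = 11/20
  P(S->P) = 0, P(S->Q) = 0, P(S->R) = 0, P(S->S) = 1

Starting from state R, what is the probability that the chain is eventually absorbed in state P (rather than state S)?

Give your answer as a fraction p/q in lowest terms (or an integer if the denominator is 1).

Let a_i = P(absorbed in P | start in state i).
Boundary conditions: a_P = 1, a_S = 0.
For each transient state i, a_i = sum_j P(i->j) * a_j:
  a_Q = 3/5*a_P + 1/20*a_Q + 1/5*a_R + 3/20*a_S
  a_R = 1/20*a_P + 7/20*a_Q + 1/20*a_R + 11/20*a_S

Substituting a_P = 1 and a_S = 0, rearrange to (I - Q) a = r where r[i] = P(i -> P):
  [19/20, -1/5] . (a_Q, a_R) = 3/5
  [-7/20, 19/20] . (a_Q, a_R) = 1/20

Solving yields:
  a_Q = 232/333
  a_R = 103/333

Starting state is R, so the absorption probability is a_R = 103/333.

Answer: 103/333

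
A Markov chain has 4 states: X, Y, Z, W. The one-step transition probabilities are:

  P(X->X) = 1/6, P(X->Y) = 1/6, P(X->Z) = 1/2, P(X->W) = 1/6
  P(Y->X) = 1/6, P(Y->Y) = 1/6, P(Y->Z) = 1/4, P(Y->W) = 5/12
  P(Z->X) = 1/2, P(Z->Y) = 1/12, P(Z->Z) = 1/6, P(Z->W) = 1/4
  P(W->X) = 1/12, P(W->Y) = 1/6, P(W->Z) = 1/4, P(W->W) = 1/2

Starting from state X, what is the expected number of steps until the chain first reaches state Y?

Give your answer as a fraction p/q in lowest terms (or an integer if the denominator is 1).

Let h_i = expected steps to first reach Y from state i.
Boundary: h_Y = 0.
First-step equations for the other states:
  h_X = 1 + 1/6*h_X + 1/6*h_Y + 1/2*h_Z + 1/6*h_W
  h_Z = 1 + 1/2*h_X + 1/12*h_Y + 1/6*h_Z + 1/4*h_W
  h_W = 1 + 1/12*h_X + 1/6*h_Y + 1/4*h_Z + 1/2*h_W

Substituting h_Y = 0 and rearranging gives the linear system (I - Q) h = 1:
  [5/6, -1/2, -1/6] . (h_X, h_Z, h_W) = 1
  [-1/2, 5/6, -1/4] . (h_X, h_Z, h_W) = 1
  [-1/12, -1/4, 1/2] . (h_X, h_Z, h_W) = 1

Solving yields:
  h_X = 393/55
  h_Z = 417/55
  h_W = 384/55

Starting state is X, so the expected hitting time is h_X = 393/55.

Answer: 393/55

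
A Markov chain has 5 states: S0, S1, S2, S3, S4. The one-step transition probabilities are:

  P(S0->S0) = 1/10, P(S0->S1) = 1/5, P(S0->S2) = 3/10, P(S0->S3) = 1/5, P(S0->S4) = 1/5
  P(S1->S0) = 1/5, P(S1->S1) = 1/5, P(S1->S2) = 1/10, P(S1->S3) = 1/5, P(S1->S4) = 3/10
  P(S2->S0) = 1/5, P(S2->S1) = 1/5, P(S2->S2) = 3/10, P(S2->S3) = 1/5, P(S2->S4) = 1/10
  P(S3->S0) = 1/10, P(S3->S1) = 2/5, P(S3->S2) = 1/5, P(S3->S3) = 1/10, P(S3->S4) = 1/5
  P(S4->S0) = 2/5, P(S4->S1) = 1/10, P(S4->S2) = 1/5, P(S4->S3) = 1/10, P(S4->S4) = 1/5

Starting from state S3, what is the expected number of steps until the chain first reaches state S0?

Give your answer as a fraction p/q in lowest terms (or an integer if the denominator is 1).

Answer: 5450/1123

Derivation:
Let h_i = expected steps to first reach S0 from state i.
Boundary: h_S0 = 0.
First-step equations for the other states:
  h_S1 = 1 + 1/5*h_S0 + 1/5*h_S1 + 1/10*h_S2 + 1/5*h_S3 + 3/10*h_S4
  h_S2 = 1 + 1/5*h_S0 + 1/5*h_S1 + 3/10*h_S2 + 1/5*h_S3 + 1/10*h_S4
  h_S3 = 1 + 1/10*h_S0 + 2/5*h_S1 + 1/5*h_S2 + 1/10*h_S3 + 1/5*h_S4
  h_S4 = 1 + 2/5*h_S0 + 1/10*h_S1 + 1/5*h_S2 + 1/10*h_S3 + 1/5*h_S4

Substituting h_S0 = 0 and rearranging gives the linear system (I - Q) h = 1:
  [4/5, -1/10, -1/5, -3/10] . (h_S1, h_S2, h_S3, h_S4) = 1
  [-1/5, 7/10, -1/5, -1/10] . (h_S1, h_S2, h_S3, h_S4) = 1
  [-2/5, -1/5, 9/10, -1/5] . (h_S1, h_S2, h_S3, h_S4) = 1
  [-1/10, -1/5, -1/10, 4/5] . (h_S1, h_S2, h_S3, h_S4) = 1

Solving yields:
  h_S1 = 4900/1123
  h_S2 = 5130/1123
  h_S3 = 5450/1123
  h_S4 = 3980/1123

Starting state is S3, so the expected hitting time is h_S3 = 5450/1123.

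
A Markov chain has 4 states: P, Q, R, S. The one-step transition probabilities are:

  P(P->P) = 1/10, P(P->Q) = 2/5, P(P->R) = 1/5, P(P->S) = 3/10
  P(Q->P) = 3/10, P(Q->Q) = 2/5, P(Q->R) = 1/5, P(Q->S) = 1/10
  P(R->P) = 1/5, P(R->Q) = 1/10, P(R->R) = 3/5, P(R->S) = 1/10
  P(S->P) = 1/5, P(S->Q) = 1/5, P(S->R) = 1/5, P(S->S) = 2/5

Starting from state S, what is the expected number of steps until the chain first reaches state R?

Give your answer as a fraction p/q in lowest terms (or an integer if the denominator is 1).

Let h_i = expected steps to first reach R from state i.
Boundary: h_R = 0.
First-step equations for the other states:
  h_P = 1 + 1/10*h_P + 2/5*h_Q + 1/5*h_R + 3/10*h_S
  h_Q = 1 + 3/10*h_P + 2/5*h_Q + 1/5*h_R + 1/10*h_S
  h_S = 1 + 1/5*h_P + 1/5*h_Q + 1/5*h_R + 2/5*h_S

Substituting h_R = 0 and rearranging gives the linear system (I - Q) h = 1:
  [9/10, -2/5, -3/10] . (h_P, h_Q, h_S) = 1
  [-3/10, 3/5, -1/10] . (h_P, h_Q, h_S) = 1
  [-1/5, -1/5, 3/5] . (h_P, h_Q, h_S) = 1

Solving yields:
  h_P = 5
  h_Q = 5
  h_S = 5

Starting state is S, so the expected hitting time is h_S = 5.

Answer: 5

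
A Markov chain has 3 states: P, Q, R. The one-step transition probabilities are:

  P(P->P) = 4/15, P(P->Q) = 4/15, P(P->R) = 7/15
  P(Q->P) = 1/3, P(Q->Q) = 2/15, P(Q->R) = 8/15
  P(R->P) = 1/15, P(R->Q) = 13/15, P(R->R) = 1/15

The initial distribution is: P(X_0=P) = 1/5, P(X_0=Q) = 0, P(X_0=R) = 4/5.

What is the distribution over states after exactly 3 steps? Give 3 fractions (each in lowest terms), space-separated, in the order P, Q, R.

Propagating the distribution step by step (d_{t+1} = d_t * P):
d_0 = (P=1/5, Q=0, R=4/5)
  d_1[P] = 1/5*4/15 + 0*1/3 + 4/5*1/15 = 8/75
  d_1[Q] = 1/5*4/15 + 0*2/15 + 4/5*13/15 = 56/75
  d_1[R] = 1/5*7/15 + 0*8/15 + 4/5*1/15 = 11/75
d_1 = (P=8/75, Q=56/75, R=11/75)
  d_2[P] = 8/75*4/15 + 56/75*1/3 + 11/75*1/15 = 323/1125
  d_2[Q] = 8/75*4/15 + 56/75*2/15 + 11/75*13/15 = 287/1125
  d_2[R] = 8/75*7/15 + 56/75*8/15 + 11/75*1/15 = 103/225
d_2 = (P=323/1125, Q=287/1125, R=103/225)
  d_3[P] = 323/1125*4/15 + 287/1125*1/3 + 103/225*1/15 = 3242/16875
  d_3[Q] = 323/1125*4/15 + 287/1125*2/15 + 103/225*13/15 = 8561/16875
  d_3[R] = 323/1125*7/15 + 287/1125*8/15 + 103/225*1/15 = 5072/16875
d_3 = (P=3242/16875, Q=8561/16875, R=5072/16875)

Answer: 3242/16875 8561/16875 5072/16875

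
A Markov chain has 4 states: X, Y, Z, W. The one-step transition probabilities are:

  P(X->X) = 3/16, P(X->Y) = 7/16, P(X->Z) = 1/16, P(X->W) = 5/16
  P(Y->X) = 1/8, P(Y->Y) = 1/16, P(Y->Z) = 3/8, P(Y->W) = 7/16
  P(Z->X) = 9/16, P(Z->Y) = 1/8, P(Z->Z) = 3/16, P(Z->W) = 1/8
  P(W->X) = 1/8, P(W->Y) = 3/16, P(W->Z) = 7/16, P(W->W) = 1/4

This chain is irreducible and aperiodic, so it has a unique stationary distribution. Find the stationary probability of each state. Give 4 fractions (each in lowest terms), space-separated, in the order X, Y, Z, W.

The stationary distribution satisfies pi = pi * P, i.e.:
  pi_X = 3/16*pi_X + 1/8*pi_Y + 9/16*pi_Z + 1/8*pi_W
  pi_Y = 7/16*pi_X + 1/16*pi_Y + 1/8*pi_Z + 3/16*pi_W
  pi_Z = 1/16*pi_X + 3/8*pi_Y + 3/16*pi_Z + 7/16*pi_W
  pi_W = 5/16*pi_X + 7/16*pi_Y + 1/8*pi_Z + 1/4*pi_W
with normalization: pi_X + pi_Y + pi_Z + pi_W = 1.

Using the first 3 balance equations plus normalization, the linear system A*pi = b is:
  [-13/16, 1/8, 9/16, 1/8] . pi = 0
  [7/16, -15/16, 1/8, 3/16] . pi = 0
  [1/16, 3/8, -13/16, 7/16] . pi = 0
  [1, 1, 1, 1] . pi = 1

Solving yields:
  pi_X = 1579/6169
  pi_Y = 1289/6169
  pi_Z = 1621/6169
  pi_W = 1680/6169

Verification (pi * P):
  1579/6169*3/16 + 1289/6169*1/8 + 1621/6169*9/16 + 1680/6169*1/8 = 1579/6169 = pi_X  (ok)
  1579/6169*7/16 + 1289/6169*1/16 + 1621/6169*1/8 + 1680/6169*3/16 = 1289/6169 = pi_Y  (ok)
  1579/6169*1/16 + 1289/6169*3/8 + 1621/6169*3/16 + 1680/6169*7/16 = 1621/6169 = pi_Z  (ok)
  1579/6169*5/16 + 1289/6169*7/16 + 1621/6169*1/8 + 1680/6169*1/4 = 1680/6169 = pi_W  (ok)

Answer: 1579/6169 1289/6169 1621/6169 1680/6169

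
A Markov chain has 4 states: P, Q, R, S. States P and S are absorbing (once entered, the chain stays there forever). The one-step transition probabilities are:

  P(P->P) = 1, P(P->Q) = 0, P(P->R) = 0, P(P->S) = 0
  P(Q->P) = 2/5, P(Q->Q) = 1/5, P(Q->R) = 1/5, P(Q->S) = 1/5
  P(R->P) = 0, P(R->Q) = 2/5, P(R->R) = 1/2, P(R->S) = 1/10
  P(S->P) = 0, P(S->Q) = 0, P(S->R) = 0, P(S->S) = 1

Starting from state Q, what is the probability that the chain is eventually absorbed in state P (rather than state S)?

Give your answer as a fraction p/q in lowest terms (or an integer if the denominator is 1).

Answer: 5/8

Derivation:
Let a_i = P(absorbed in P | start in state i).
Boundary conditions: a_P = 1, a_S = 0.
For each transient state i, a_i = sum_j P(i->j) * a_j:
  a_Q = 2/5*a_P + 1/5*a_Q + 1/5*a_R + 1/5*a_S
  a_R = 0*a_P + 2/5*a_Q + 1/2*a_R + 1/10*a_S

Substituting a_P = 1 and a_S = 0, rearrange to (I - Q) a = r where r[i] = P(i -> P):
  [4/5, -1/5] . (a_Q, a_R) = 2/5
  [-2/5, 1/2] . (a_Q, a_R) = 0

Solving yields:
  a_Q = 5/8
  a_R = 1/2

Starting state is Q, so the absorption probability is a_Q = 5/8.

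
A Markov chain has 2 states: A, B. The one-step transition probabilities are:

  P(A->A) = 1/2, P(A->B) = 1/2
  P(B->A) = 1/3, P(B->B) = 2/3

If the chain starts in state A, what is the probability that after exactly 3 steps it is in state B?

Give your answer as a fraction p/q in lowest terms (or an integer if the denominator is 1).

Answer: 43/72

Derivation:
Computing P^3 by repeated multiplication:
P^1 =
  A: [1/2, 1/2]
  B: [1/3, 2/3]
P^2 =
  A: [5/12, 7/12]
  B: [7/18, 11/18]
P^3 =
  A: [29/72, 43/72]
  B: [43/108, 65/108]

(P^3)[A -> B] = 43/72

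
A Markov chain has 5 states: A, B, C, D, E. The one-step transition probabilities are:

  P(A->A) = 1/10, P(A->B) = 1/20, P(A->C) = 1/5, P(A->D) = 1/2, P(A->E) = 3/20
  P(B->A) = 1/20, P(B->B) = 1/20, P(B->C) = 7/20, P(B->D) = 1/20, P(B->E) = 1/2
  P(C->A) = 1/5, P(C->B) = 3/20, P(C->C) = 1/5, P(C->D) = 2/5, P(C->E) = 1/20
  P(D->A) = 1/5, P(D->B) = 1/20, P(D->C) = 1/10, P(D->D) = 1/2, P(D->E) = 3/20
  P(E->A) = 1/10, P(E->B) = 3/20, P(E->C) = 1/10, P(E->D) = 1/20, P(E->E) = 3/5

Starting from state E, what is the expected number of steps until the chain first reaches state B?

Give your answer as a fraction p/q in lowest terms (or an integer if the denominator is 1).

Answer: 17820/1909

Derivation:
Let h_i = expected steps to first reach B from state i.
Boundary: h_B = 0.
First-step equations for the other states:
  h_A = 1 + 1/10*h_A + 1/20*h_B + 1/5*h_C + 1/2*h_D + 3/20*h_E
  h_C = 1 + 1/5*h_A + 3/20*h_B + 1/5*h_C + 2/5*h_D + 1/20*h_E
  h_D = 1 + 1/5*h_A + 1/20*h_B + 1/10*h_C + 1/2*h_D + 3/20*h_E
  h_E = 1 + 1/10*h_A + 3/20*h_B + 1/10*h_C + 1/20*h_D + 3/5*h_E

Substituting h_B = 0 and rearranging gives the linear system (I - Q) h = 1:
  [9/10, -1/5, -1/2, -3/20] . (h_A, h_C, h_D, h_E) = 1
  [-1/5, 4/5, -2/5, -1/20] . (h_A, h_C, h_D, h_E) = 1
  [-1/5, -1/10, 1/2, -3/20] . (h_A, h_C, h_D, h_E) = 1
  [-1/10, -1/10, -1/20, 2/5] . (h_A, h_C, h_D, h_E) = 1

Solving yields:
  h_A = 21560/1909
  h_C = 19760/1909
  h_D = 21740/1909
  h_E = 17820/1909

Starting state is E, so the expected hitting time is h_E = 17820/1909.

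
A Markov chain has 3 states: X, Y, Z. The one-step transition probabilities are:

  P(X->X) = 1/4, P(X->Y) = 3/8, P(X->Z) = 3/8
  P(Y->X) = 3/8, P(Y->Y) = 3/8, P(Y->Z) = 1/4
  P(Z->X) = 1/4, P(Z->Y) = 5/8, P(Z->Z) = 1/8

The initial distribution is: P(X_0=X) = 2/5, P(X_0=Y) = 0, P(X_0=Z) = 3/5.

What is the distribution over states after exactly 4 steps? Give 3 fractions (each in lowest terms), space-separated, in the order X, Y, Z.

Answer: 3121/10240 225/512 2619/10240

Derivation:
Propagating the distribution step by step (d_{t+1} = d_t * P):
d_0 = (X=2/5, Y=0, Z=3/5)
  d_1[X] = 2/5*1/4 + 0*3/8 + 3/5*1/4 = 1/4
  d_1[Y] = 2/5*3/8 + 0*3/8 + 3/5*5/8 = 21/40
  d_1[Z] = 2/5*3/8 + 0*1/4 + 3/5*1/8 = 9/40
d_1 = (X=1/4, Y=21/40, Z=9/40)
  d_2[X] = 1/4*1/4 + 21/40*3/8 + 9/40*1/4 = 101/320
  d_2[Y] = 1/4*3/8 + 21/40*3/8 + 9/40*5/8 = 69/160
  d_2[Z] = 1/4*3/8 + 21/40*1/4 + 9/40*1/8 = 81/320
d_2 = (X=101/320, Y=69/160, Z=81/320)
  d_3[X] = 101/320*1/4 + 69/160*3/8 + 81/320*1/4 = 389/1280
  d_3[Y] = 101/320*3/8 + 69/160*3/8 + 81/320*5/8 = 561/1280
  d_3[Z] = 101/320*3/8 + 69/160*1/4 + 81/320*1/8 = 33/128
d_3 = (X=389/1280, Y=561/1280, Z=33/128)
  d_4[X] = 389/1280*1/4 + 561/1280*3/8 + 33/128*1/4 = 3121/10240
  d_4[Y] = 389/1280*3/8 + 561/1280*3/8 + 33/128*5/8 = 225/512
  d_4[Z] = 389/1280*3/8 + 561/1280*1/4 + 33/128*1/8 = 2619/10240
d_4 = (X=3121/10240, Y=225/512, Z=2619/10240)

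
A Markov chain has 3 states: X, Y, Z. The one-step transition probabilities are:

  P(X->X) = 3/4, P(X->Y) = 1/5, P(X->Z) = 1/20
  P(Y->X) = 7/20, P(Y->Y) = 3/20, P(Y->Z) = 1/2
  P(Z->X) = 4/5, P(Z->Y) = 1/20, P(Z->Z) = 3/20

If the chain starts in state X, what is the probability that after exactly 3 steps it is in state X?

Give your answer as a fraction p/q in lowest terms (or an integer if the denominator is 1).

Computing P^3 by repeated multiplication:
P^1 =
  X: [3/4, 1/5, 1/20]
  Y: [7/20, 3/20, 1/2]
  Z: [4/5, 1/20, 3/20]
P^2 =
  X: [269/400, 73/400, 29/200]
  Y: [143/200, 47/400, 67/400]
  Z: [59/80, 7/40, 7/80]
P^3 =
  X: [2737/4000, 1353/8000, 1173/8000]
  Y: [5691/8000, 169/1000, 957/8000]
  Z: [219/320, 57/320, 11/80]

(P^3)[X -> X] = 2737/4000

Answer: 2737/4000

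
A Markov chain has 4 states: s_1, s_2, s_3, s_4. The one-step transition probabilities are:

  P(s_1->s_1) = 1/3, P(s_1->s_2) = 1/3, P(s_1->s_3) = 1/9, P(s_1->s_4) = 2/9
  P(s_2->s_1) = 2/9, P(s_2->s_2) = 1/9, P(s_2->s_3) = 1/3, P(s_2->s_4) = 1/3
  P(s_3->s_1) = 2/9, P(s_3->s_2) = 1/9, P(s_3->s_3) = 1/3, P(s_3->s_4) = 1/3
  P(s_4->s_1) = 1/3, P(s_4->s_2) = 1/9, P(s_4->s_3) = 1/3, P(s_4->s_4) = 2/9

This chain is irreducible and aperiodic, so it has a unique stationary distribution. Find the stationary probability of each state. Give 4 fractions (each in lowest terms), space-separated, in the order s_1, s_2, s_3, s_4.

The stationary distribution satisfies pi = pi * P, i.e.:
  pi_s_1 = 1/3*pi_s_1 + 2/9*pi_s_2 + 2/9*pi_s_3 + 1/3*pi_s_4
  pi_s_2 = 1/3*pi_s_1 + 1/9*pi_s_2 + 1/9*pi_s_3 + 1/9*pi_s_4
  pi_s_3 = 1/9*pi_s_1 + 1/3*pi_s_2 + 1/3*pi_s_3 + 1/3*pi_s_4
  pi_s_4 = 2/9*pi_s_1 + 1/3*pi_s_2 + 1/3*pi_s_3 + 2/9*pi_s_4
with normalization: pi_s_1 + pi_s_2 + pi_s_3 + pi_s_4 = 1.

Using the first 3 balance equations plus normalization, the linear system A*pi = b is:
  [-2/3, 2/9, 2/9, 1/3] . pi = 0
  [1/3, -8/9, 1/9, 1/9] . pi = 0
  [1/9, 1/3, -2/3, 1/3] . pi = 0
  [1, 1, 1, 1] . pi = 1

Solving yields:
  pi_s_1 = 23/81
  pi_s_2 = 127/729
  pi_s_3 = 197/729
  pi_s_4 = 22/81

Verification (pi * P):
  23/81*1/3 + 127/729*2/9 + 197/729*2/9 + 22/81*1/3 = 23/81 = pi_s_1  (ok)
  23/81*1/3 + 127/729*1/9 + 197/729*1/9 + 22/81*1/9 = 127/729 = pi_s_2  (ok)
  23/81*1/9 + 127/729*1/3 + 197/729*1/3 + 22/81*1/3 = 197/729 = pi_s_3  (ok)
  23/81*2/9 + 127/729*1/3 + 197/729*1/3 + 22/81*2/9 = 22/81 = pi_s_4  (ok)

Answer: 23/81 127/729 197/729 22/81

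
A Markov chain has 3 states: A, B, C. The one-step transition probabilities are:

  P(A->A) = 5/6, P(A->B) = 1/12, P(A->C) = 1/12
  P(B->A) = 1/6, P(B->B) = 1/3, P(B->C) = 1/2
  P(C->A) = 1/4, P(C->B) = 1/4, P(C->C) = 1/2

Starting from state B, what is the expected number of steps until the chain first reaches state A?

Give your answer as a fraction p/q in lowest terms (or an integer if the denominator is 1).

Answer: 24/5

Derivation:
Let h_i = expected steps to first reach A from state i.
Boundary: h_A = 0.
First-step equations for the other states:
  h_B = 1 + 1/6*h_A + 1/3*h_B + 1/2*h_C
  h_C = 1 + 1/4*h_A + 1/4*h_B + 1/2*h_C

Substituting h_A = 0 and rearranging gives the linear system (I - Q) h = 1:
  [2/3, -1/2] . (h_B, h_C) = 1
  [-1/4, 1/2] . (h_B, h_C) = 1

Solving yields:
  h_B = 24/5
  h_C = 22/5

Starting state is B, so the expected hitting time is h_B = 24/5.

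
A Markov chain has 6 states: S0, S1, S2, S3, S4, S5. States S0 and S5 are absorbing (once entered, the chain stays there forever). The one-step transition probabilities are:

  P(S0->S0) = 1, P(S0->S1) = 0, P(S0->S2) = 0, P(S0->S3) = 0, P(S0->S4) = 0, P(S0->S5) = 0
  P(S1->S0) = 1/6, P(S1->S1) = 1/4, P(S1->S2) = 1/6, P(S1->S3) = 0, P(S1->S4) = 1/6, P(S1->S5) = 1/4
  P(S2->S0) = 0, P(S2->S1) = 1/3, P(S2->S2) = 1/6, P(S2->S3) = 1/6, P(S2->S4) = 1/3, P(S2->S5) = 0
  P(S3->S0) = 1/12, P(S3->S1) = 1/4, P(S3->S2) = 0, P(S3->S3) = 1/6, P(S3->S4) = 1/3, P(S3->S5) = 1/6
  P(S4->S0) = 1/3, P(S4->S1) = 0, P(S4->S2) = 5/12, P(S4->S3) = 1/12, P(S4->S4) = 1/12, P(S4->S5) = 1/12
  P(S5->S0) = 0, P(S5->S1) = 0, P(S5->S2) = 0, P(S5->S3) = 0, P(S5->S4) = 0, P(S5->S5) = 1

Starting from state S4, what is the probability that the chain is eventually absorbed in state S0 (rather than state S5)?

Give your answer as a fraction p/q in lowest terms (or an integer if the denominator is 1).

Answer: 327/488

Derivation:
Let a_i = P(absorbed in S0 | start in state i).
Boundary conditions: a_S0 = 1, a_S5 = 0.
For each transient state i, a_i = sum_j P(i->j) * a_j:
  a_S1 = 1/6*a_S0 + 1/4*a_S1 + 1/6*a_S2 + 0*a_S3 + 1/6*a_S4 + 1/4*a_S5
  a_S2 = 0*a_S0 + 1/3*a_S1 + 1/6*a_S2 + 1/6*a_S3 + 1/3*a_S4 + 0*a_S5
  a_S3 = 1/12*a_S0 + 1/4*a_S1 + 0*a_S2 + 1/6*a_S3 + 1/3*a_S4 + 1/6*a_S5
  a_S4 = 1/3*a_S0 + 0*a_S1 + 5/12*a_S2 + 1/12*a_S3 + 1/12*a_S4 + 1/12*a_S5

Substituting a_S0 = 1 and a_S5 = 0, rearrange to (I - Q) a = r where r[i] = P(i -> S0):
  [3/4, -1/6, 0, -1/6] . (a_S1, a_S2, a_S3, a_S4) = 1/6
  [-1/3, 5/6, -1/6, -1/3] . (a_S1, a_S2, a_S3, a_S4) = 0
  [-1/4, 0, 5/6, -1/3] . (a_S1, a_S2, a_S3, a_S4) = 1/12
  [0, -5/12, -1/12, 11/12] . (a_S1, a_S2, a_S3, a_S4) = 1/3

Solving yields:
  a_S1 = 243/488
  a_S2 = 557/976
  a_S3 = 505/976
  a_S4 = 327/488

Starting state is S4, so the absorption probability is a_S4 = 327/488.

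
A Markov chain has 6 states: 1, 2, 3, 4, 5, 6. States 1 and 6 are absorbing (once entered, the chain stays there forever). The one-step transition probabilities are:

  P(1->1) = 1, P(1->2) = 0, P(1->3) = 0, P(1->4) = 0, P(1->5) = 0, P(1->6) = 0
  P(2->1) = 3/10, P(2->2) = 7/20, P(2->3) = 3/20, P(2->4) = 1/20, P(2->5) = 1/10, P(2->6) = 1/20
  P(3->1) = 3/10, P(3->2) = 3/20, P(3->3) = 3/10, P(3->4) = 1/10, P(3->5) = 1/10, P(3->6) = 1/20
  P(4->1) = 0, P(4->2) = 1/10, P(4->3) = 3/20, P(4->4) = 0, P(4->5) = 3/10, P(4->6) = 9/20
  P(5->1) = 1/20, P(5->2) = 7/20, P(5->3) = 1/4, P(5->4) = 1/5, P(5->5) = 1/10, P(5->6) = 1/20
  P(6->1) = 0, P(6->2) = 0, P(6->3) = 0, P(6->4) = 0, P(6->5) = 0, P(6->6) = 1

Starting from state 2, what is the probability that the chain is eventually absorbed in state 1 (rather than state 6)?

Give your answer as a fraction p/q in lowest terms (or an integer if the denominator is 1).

Let a_i = P(absorbed in 1 | start in state i).
Boundary conditions: a_1 = 1, a_6 = 0.
For each transient state i, a_i = sum_j P(i->j) * a_j:
  a_2 = 3/10*a_1 + 7/20*a_2 + 3/20*a_3 + 1/20*a_4 + 1/10*a_5 + 1/20*a_6
  a_3 = 3/10*a_1 + 3/20*a_2 + 3/10*a_3 + 1/10*a_4 + 1/10*a_5 + 1/20*a_6
  a_4 = 0*a_1 + 1/10*a_2 + 3/20*a_3 + 0*a_4 + 3/10*a_5 + 9/20*a_6
  a_5 = 1/20*a_1 + 7/20*a_2 + 1/4*a_3 + 1/5*a_4 + 1/10*a_5 + 1/20*a_6

Substituting a_1 = 1 and a_6 = 0, rearrange to (I - Q) a = r where r[i] = P(i -> 1):
  [13/20, -3/20, -1/20, -1/10] . (a_2, a_3, a_4, a_5) = 3/10
  [-3/20, 7/10, -1/10, -1/10] . (a_2, a_3, a_4, a_5) = 3/10
  [-1/10, -3/20, 1, -3/10] . (a_2, a_3, a_4, a_5) = 0
  [-7/20, -1/4, -1/5, 9/10] . (a_2, a_3, a_4, a_5) = 1/20

Solving yields:
  a_2 = 17281/22769
  a_3 = 16771/22769
  a_4 = 8611/22769
  a_5 = 29115/45538

Starting state is 2, so the absorption probability is a_2 = 17281/22769.

Answer: 17281/22769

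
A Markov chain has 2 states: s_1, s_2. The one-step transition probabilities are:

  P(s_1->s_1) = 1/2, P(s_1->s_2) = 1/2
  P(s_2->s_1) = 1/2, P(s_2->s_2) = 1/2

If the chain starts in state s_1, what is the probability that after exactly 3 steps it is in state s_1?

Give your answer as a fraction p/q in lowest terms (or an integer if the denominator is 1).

Answer: 1/2

Derivation:
Computing P^3 by repeated multiplication:
P^1 =
  s_1: [1/2, 1/2]
  s_2: [1/2, 1/2]
P^2 =
  s_1: [1/2, 1/2]
  s_2: [1/2, 1/2]
P^3 =
  s_1: [1/2, 1/2]
  s_2: [1/2, 1/2]

(P^3)[s_1 -> s_1] = 1/2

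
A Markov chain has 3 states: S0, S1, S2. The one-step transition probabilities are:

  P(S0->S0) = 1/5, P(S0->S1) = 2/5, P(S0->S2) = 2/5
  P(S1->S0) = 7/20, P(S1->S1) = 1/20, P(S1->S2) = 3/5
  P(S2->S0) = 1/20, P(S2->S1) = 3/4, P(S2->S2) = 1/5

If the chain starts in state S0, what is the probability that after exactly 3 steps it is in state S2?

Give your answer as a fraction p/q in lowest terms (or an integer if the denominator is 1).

Answer: 2/5

Derivation:
Computing P^3 by repeated multiplication:
P^1 =
  S0: [1/5, 2/5, 2/5]
  S1: [7/20, 1/20, 3/5]
  S2: [1/20, 3/4, 1/5]
P^2 =
  S0: [1/5, 2/5, 2/5]
  S1: [47/400, 237/400, 29/100]
  S2: [113/400, 83/400, 51/100]
P^3 =
  S0: [1/5, 2/5, 2/5]
  S1: [1963/8000, 2353/8000, 921/2000]
  S2: [1237/8000, 4047/8000, 679/2000]

(P^3)[S0 -> S2] = 2/5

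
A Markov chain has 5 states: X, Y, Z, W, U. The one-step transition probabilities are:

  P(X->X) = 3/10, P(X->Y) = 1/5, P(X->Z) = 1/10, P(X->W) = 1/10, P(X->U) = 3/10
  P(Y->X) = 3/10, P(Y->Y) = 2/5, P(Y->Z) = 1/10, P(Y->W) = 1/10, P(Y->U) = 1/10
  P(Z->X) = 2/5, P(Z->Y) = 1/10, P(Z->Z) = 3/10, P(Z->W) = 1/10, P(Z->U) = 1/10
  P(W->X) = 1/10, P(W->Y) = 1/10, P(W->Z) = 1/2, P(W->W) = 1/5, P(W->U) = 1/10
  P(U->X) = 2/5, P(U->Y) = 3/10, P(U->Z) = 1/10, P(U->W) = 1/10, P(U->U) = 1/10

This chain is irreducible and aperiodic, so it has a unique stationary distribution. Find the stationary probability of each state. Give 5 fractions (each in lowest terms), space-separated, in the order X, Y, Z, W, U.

Answer: 367/1176 275/1176 13/72 1/9 191/1176

Derivation:
The stationary distribution satisfies pi = pi * P, i.e.:
  pi_X = 3/10*pi_X + 3/10*pi_Y + 2/5*pi_Z + 1/10*pi_W + 2/5*pi_U
  pi_Y = 1/5*pi_X + 2/5*pi_Y + 1/10*pi_Z + 1/10*pi_W + 3/10*pi_U
  pi_Z = 1/10*pi_X + 1/10*pi_Y + 3/10*pi_Z + 1/2*pi_W + 1/10*pi_U
  pi_W = 1/10*pi_X + 1/10*pi_Y + 1/10*pi_Z + 1/5*pi_W + 1/10*pi_U
  pi_U = 3/10*pi_X + 1/10*pi_Y + 1/10*pi_Z + 1/10*pi_W + 1/10*pi_U
with normalization: pi_X + pi_Y + pi_Z + pi_W + pi_U = 1.

Using the first 4 balance equations plus normalization, the linear system A*pi = b is:
  [-7/10, 3/10, 2/5, 1/10, 2/5] . pi = 0
  [1/5, -3/5, 1/10, 1/10, 3/10] . pi = 0
  [1/10, 1/10, -7/10, 1/2, 1/10] . pi = 0
  [1/10, 1/10, 1/10, -4/5, 1/10] . pi = 0
  [1, 1, 1, 1, 1] . pi = 1

Solving yields:
  pi_X = 367/1176
  pi_Y = 275/1176
  pi_Z = 13/72
  pi_W = 1/9
  pi_U = 191/1176

Verification (pi * P):
  367/1176*3/10 + 275/1176*3/10 + 13/72*2/5 + 1/9*1/10 + 191/1176*2/5 = 367/1176 = pi_X  (ok)
  367/1176*1/5 + 275/1176*2/5 + 13/72*1/10 + 1/9*1/10 + 191/1176*3/10 = 275/1176 = pi_Y  (ok)
  367/1176*1/10 + 275/1176*1/10 + 13/72*3/10 + 1/9*1/2 + 191/1176*1/10 = 13/72 = pi_Z  (ok)
  367/1176*1/10 + 275/1176*1/10 + 13/72*1/10 + 1/9*1/5 + 191/1176*1/10 = 1/9 = pi_W  (ok)
  367/1176*3/10 + 275/1176*1/10 + 13/72*1/10 + 1/9*1/10 + 191/1176*1/10 = 191/1176 = pi_U  (ok)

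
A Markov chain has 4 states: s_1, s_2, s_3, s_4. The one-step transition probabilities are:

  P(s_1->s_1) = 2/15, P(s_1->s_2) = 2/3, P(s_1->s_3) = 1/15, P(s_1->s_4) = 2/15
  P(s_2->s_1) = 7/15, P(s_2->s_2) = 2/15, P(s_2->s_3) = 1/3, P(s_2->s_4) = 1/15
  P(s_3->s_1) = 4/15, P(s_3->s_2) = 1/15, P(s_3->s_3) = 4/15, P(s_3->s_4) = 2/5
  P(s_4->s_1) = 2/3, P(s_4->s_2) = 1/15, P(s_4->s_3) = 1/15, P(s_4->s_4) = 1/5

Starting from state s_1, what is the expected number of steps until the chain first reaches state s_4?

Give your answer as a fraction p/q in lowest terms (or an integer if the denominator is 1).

Let h_i = expected steps to first reach s_4 from state i.
Boundary: h_s_4 = 0.
First-step equations for the other states:
  h_s_1 = 1 + 2/15*h_s_1 + 2/3*h_s_2 + 1/15*h_s_3 + 2/15*h_s_4
  h_s_2 = 1 + 7/15*h_s_1 + 2/15*h_s_2 + 1/3*h_s_3 + 1/15*h_s_4
  h_s_3 = 1 + 4/15*h_s_1 + 1/15*h_s_2 + 4/15*h_s_3 + 2/5*h_s_4

Substituting h_s_4 = 0 and rearranging gives the linear system (I - Q) h = 1:
  [13/15, -2/3, -1/15] . (h_s_1, h_s_2, h_s_3) = 1
  [-7/15, 13/15, -1/3] . (h_s_1, h_s_2, h_s_3) = 1
  [-4/15, -1/15, 11/15] . (h_s_1, h_s_2, h_s_3) = 1

Solving yields:
  h_s_1 = 104/17
  h_s_2 = 308/51
  h_s_3 = 211/51

Starting state is s_1, so the expected hitting time is h_s_1 = 104/17.

Answer: 104/17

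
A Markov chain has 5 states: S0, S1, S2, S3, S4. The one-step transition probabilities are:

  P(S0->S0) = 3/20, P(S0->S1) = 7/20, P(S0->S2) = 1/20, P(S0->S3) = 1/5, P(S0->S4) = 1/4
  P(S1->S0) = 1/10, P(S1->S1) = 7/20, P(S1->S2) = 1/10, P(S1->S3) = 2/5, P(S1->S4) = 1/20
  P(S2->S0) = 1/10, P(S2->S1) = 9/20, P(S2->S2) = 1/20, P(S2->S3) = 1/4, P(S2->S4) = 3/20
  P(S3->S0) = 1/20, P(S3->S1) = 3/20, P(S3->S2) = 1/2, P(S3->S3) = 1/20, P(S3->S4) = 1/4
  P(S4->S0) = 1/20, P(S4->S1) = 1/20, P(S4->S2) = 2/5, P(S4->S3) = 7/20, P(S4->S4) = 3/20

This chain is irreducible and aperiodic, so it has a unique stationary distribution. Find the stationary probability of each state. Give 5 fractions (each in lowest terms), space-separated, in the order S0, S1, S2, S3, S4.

The stationary distribution satisfies pi = pi * P, i.e.:
  pi_S0 = 3/20*pi_S0 + 1/10*pi_S1 + 1/10*pi_S2 + 1/20*pi_S3 + 1/20*pi_S4
  pi_S1 = 7/20*pi_S0 + 7/20*pi_S1 + 9/20*pi_S2 + 3/20*pi_S3 + 1/20*pi_S4
  pi_S2 = 1/20*pi_S0 + 1/10*pi_S1 + 1/20*pi_S2 + 1/2*pi_S3 + 2/5*pi_S4
  pi_S3 = 1/5*pi_S0 + 2/5*pi_S1 + 1/4*pi_S2 + 1/20*pi_S3 + 7/20*pi_S4
  pi_S4 = 1/4*pi_S0 + 1/20*pi_S1 + 3/20*pi_S2 + 1/4*pi_S3 + 3/20*pi_S4
with normalization: pi_S0 + pi_S1 + pi_S2 + pi_S3 + pi_S4 = 1.

Using the first 4 balance equations plus normalization, the linear system A*pi = b is:
  [-17/20, 1/10, 1/10, 1/20, 1/20] . pi = 0
  [7/20, -13/20, 9/20, 3/20, 1/20] . pi = 0
  [1/20, 1/10, -19/20, 1/2, 2/5] . pi = 0
  [1/5, 2/5, 1/4, -19/20, 7/20] . pi = 0
  [1, 1, 1, 1, 1] . pi = 1

Solving yields:
  pi_S0 = 2090/24949
  pi_S1 = 6884/24949
  pi_S2 = 5787/24949
  pi_S3 = 12591/49898
  pi_S4 = 7785/49898

Verification (pi * P):
  2090/24949*3/20 + 6884/24949*1/10 + 5787/24949*1/10 + 12591/49898*1/20 + 7785/49898*1/20 = 2090/24949 = pi_S0  (ok)
  2090/24949*7/20 + 6884/24949*7/20 + 5787/24949*9/20 + 12591/49898*3/20 + 7785/49898*1/20 = 6884/24949 = pi_S1  (ok)
  2090/24949*1/20 + 6884/24949*1/10 + 5787/24949*1/20 + 12591/49898*1/2 + 7785/49898*2/5 = 5787/24949 = pi_S2  (ok)
  2090/24949*1/5 + 6884/24949*2/5 + 5787/24949*1/4 + 12591/49898*1/20 + 7785/49898*7/20 = 12591/49898 = pi_S3  (ok)
  2090/24949*1/4 + 6884/24949*1/20 + 5787/24949*3/20 + 12591/49898*1/4 + 7785/49898*3/20 = 7785/49898 = pi_S4  (ok)

Answer: 2090/24949 6884/24949 5787/24949 12591/49898 7785/49898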